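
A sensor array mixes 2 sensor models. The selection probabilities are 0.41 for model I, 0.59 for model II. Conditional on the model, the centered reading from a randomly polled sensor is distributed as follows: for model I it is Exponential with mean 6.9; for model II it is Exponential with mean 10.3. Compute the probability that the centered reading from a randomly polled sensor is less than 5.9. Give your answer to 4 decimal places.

0.4929

Conditional on each model, P(X < 5.9): I: 0.574748; II: 0.436065.
By total probability, P(X < 5.9) = 0.41·0.574748 + 0.59·0.436065 = 0.492925.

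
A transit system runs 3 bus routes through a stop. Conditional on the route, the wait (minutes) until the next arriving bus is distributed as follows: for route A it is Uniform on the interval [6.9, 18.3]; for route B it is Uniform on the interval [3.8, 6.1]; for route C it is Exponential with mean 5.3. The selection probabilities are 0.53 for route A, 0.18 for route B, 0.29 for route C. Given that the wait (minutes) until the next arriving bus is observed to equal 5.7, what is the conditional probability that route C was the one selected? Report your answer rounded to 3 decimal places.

0.193

Likelihoods f(5.7 | ·): A: 0; B: 0.434783; C: 0.0643654.
Posterior ∝ prior × likelihood. Numerator for C: 0.29·0.0643654 = 0.018666.
Normalizing constant: 0.53·0 + 0.18·0.434783 + 0.29·0.0643654 = 0.0969268.
P(C | observation) = 0.018666 / 0.0969268 = 0.192578.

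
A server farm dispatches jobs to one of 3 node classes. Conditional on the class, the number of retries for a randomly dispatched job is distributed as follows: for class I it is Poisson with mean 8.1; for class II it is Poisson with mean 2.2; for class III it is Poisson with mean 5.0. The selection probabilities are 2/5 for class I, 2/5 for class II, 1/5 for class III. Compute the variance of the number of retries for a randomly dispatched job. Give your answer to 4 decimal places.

12.0856

Per component, I: μ=8.1, E[X²]=73.71; II: μ=2.2, E[X²]=7.04; III: μ=5, E[X²]=30.
E[X] = 0.4·8.1 + 0.4·2.2 + 0.2·5 = 5.12.
E[X²] = 0.4·73.71 + 0.4·7.04 + 0.2·30 = 38.3.
Var(X) = E[X²] − (E[X])² = 38.3 − 26.2144 = 12.0856.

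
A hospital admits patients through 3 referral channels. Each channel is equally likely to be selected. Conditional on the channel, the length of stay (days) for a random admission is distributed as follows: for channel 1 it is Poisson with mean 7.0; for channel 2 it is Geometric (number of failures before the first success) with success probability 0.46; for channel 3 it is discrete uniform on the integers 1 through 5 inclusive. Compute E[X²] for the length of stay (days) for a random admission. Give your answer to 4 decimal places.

23.6434

For each component E[X²] = Var + (mean)², giving 1: 56; 2: 3.93006; 3: 11.
Overall E[X²] = 0.333333·56 + 0.333333·3.93006 + 0.333333·11 = 23.6434.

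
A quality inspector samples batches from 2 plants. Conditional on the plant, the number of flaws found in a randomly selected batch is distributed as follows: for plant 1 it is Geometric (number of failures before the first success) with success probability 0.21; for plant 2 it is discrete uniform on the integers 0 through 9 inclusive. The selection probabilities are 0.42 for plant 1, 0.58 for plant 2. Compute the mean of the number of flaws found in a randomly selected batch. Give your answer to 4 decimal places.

4.1900

Component means — 1: 3.7619; 2: 4.5.
E[X] = 0.42·3.7619 + 0.58·4.5 = 4.19.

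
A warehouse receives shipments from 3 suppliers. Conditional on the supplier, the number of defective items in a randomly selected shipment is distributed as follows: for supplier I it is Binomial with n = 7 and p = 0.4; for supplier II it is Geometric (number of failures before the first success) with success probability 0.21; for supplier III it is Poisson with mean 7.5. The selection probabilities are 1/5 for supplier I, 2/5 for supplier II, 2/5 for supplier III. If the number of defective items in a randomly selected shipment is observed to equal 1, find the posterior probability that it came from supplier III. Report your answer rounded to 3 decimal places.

Likelihoods P(X=1 | ·): I: 0.130637; II: 0.1659; III: 0.00414813.
Posterior ∝ prior × likelihood. Numerator for III: 0.4·0.00414813 = 0.00165925.
Normalizing constant: 0.2·0.130637 + 0.4·0.1659 + 0.4·0.00414813 = 0.0941466.
P(III | observation) = 0.00165925 / 0.0941466 = 0.0176241.

0.018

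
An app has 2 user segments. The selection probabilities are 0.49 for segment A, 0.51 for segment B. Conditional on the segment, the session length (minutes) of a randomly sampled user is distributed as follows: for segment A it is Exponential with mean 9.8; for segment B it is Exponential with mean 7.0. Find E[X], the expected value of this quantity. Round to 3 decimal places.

8.372

Component means — A: 9.8; B: 7.
E[X] = 0.49·9.8 + 0.51·7 = 8.372.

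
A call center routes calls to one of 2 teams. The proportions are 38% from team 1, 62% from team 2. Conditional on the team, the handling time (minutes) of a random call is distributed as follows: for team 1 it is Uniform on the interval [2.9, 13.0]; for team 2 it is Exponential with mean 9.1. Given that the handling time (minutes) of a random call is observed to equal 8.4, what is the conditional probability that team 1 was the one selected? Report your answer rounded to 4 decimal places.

Likelihoods f(8.4 | ·): 1: 0.0990099; 2: 0.0436588.
Posterior ∝ prior × likelihood. Numerator for 1: 0.38·0.0990099 = 0.0376238.
Normalizing constant: 0.38·0.0990099 + 0.62·0.0436588 = 0.0646922.
P(1 | observation) = 0.0376238 / 0.0646922 = 0.581581.

0.5816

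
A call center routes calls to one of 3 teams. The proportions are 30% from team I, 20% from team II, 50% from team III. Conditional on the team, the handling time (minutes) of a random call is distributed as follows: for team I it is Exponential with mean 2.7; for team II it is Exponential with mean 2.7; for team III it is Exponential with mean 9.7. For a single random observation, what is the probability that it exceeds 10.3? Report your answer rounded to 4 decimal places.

Conditional on each team, P(X > 10.3): I: 0.0220418; II: 0.0220418; III: 0.345813.
By total probability, P(X > 10.3) = 0.3·0.0220418 + 0.2·0.0220418 + 0.5·0.345813 = 0.183928.

0.1839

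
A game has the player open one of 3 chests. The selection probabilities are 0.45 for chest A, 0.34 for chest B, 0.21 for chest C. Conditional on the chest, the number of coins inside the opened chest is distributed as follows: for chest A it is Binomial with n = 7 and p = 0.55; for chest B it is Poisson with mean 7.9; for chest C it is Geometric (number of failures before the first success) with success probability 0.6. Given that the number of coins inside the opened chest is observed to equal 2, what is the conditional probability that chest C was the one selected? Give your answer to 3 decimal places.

0.262

Likelihoods P(X=2 | ·): A: 0.117221; B: 0.0115691; C: 0.096.
Posterior ∝ prior × likelihood. Numerator for C: 0.21·0.096 = 0.02016.
Normalizing constant: 0.45·0.117221 + 0.34·0.0115691 + 0.21·0.096 = 0.0768431.
P(C | observation) = 0.02016 / 0.0768431 = 0.262353.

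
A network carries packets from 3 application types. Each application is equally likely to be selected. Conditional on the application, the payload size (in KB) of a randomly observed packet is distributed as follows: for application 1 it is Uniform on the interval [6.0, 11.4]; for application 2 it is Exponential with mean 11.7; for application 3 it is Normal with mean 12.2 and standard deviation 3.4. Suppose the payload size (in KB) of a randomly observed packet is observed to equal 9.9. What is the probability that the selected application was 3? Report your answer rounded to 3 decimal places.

0.296

Likelihoods f(9.9 | ·): 1: 0.185185; 2: 0.036672; 3: 0.0933387.
Posterior ∝ prior × likelihood. Numerator for 3: 0.333333·0.0933387 = 0.0311129.
Normalizing constant: 0.333333·0.185185 + 0.333333·0.036672 + 0.333333·0.0933387 = 0.105065.
P(3 | observation) = 0.0311129 / 0.105065 = 0.296129.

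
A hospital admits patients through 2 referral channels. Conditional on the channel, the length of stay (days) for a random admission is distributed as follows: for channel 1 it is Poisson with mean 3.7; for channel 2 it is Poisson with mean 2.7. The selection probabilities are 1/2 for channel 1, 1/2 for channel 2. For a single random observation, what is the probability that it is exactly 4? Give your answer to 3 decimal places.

Conditional on each channel, P(X = 4): 1: 0.193066; 2: 0.148816.
By total probability, P(X = 4) = 0.5·0.193066 + 0.5·0.148816 = 0.170941.

0.171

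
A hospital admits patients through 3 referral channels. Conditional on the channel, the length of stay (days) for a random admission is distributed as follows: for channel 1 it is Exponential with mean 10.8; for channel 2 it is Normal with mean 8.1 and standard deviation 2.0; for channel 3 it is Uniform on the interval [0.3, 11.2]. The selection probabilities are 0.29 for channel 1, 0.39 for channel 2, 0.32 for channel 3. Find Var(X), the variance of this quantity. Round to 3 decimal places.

Per component, 1: μ=10.8, E[X²]=233.28; 2: μ=8.1, E[X²]=69.61; 3: μ=5.75, E[X²]=42.9633.
E[X] = 0.29·10.8 + 0.39·8.1 + 0.32·5.75 = 8.131.
E[X²] = 0.29·233.28 + 0.39·69.61 + 0.32·42.9633 = 108.547.
Var(X) = E[X²] − (E[X])² = 108.547 − 66.1132 = 42.4342.

42.434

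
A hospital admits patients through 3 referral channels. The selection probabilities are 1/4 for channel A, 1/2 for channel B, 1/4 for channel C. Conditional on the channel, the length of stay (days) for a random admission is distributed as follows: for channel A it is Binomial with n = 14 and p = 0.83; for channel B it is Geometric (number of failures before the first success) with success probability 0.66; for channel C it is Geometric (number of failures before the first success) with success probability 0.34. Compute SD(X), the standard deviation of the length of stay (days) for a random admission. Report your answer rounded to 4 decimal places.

Per component, A: μ=11.62, E[X²]=137; B: μ=0.515152, E[X²]=1.04591; C: μ=1.94118, E[X²]=9.47751.
E[X] = 0.25·11.62 + 0.5·0.515152 + 0.25·1.94118 = 3.64787.
E[X²] = 0.25·137 + 0.5·1.04591 + 0.25·9.47751 = 37.1423.
Var(X) = E[X²] − (E[X])² = 37.1423 − 13.307 = 23.8353.
SD(X) = √23.8353 = 4.88214.

4.8821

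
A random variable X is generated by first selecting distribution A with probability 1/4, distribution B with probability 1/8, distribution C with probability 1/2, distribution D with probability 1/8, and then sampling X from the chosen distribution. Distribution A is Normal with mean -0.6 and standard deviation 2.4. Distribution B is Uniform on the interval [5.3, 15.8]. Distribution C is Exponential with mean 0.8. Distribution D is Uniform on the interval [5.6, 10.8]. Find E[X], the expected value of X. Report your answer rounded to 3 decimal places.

Component means — A: -0.6; B: 10.55; C: 0.8; D: 8.2.
E[X] = 0.25·-0.6 + 0.125·10.55 + 0.5·0.8 + 0.125·8.2 = 2.59375.

2.594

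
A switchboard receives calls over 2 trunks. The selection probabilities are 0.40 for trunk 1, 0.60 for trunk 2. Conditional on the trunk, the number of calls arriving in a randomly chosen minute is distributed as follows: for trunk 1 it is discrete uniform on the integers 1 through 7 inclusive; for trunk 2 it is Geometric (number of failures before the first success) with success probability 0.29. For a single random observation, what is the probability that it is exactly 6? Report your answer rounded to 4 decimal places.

Conditional on each trunk, P(X = 6): 1: 0.142857; 2: 0.0371491.
By total probability, P(X = 6) = 0.4·0.142857 + 0.6·0.0371491 = 0.0794323.

0.0794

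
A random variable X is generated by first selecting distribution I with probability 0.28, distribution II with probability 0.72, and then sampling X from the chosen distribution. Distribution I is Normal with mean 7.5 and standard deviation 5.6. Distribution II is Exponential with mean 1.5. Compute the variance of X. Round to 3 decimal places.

17.658

Per component, I: μ=7.5, E[X²]=87.61; II: μ=1.5, E[X²]=4.5.
E[X] = 0.28·7.5 + 0.72·1.5 = 3.18.
E[X²] = 0.28·87.61 + 0.72·4.5 = 27.7708.
Var(X) = E[X²] − (E[X])² = 27.7708 − 10.1124 = 17.6584.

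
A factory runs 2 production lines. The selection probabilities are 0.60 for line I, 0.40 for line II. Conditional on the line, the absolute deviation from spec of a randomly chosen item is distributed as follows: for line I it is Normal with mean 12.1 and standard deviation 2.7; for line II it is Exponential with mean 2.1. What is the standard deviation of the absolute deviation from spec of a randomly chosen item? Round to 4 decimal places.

5.4898

Per component, I: μ=12.1, E[X²]=153.7; II: μ=2.1, E[X²]=8.82.
E[X] = 0.6·12.1 + 0.4·2.1 = 8.1.
E[X²] = 0.6·153.7 + 0.4·8.82 = 95.748.
Var(X) = E[X²] − (E[X])² = 95.748 − 65.61 = 30.138.
SD(X) = √30.138 = 5.48981.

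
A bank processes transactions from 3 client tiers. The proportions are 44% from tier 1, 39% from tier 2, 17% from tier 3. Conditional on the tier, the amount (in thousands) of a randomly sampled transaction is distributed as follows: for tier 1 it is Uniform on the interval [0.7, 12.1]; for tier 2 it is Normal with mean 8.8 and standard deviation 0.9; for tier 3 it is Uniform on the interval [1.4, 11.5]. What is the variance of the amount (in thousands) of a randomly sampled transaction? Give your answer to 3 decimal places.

7.881

Per component, 1: μ=6.4, E[X²]=51.79; 2: μ=8.8, E[X²]=78.25; 3: μ=6.45, E[X²]=50.1033.
E[X] = 0.44·6.4 + 0.39·8.8 + 0.17·6.45 = 7.3445.
E[X²] = 0.44·51.79 + 0.39·78.25 + 0.17·50.1033 = 61.8227.
Var(X) = E[X²] − (E[X])² = 61.8227 − 53.9417 = 7.88099.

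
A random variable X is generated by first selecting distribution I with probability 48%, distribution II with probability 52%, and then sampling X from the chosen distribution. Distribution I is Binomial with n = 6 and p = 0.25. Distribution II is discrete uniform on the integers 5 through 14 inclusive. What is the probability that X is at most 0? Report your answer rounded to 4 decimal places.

Conditional on each component, P(X ≤ 0): I: 0.177979; II: 0.
By total probability, P(X ≤ 0) = 0.48·0.177979 + 0.52·0 = 0.0854297.

0.0854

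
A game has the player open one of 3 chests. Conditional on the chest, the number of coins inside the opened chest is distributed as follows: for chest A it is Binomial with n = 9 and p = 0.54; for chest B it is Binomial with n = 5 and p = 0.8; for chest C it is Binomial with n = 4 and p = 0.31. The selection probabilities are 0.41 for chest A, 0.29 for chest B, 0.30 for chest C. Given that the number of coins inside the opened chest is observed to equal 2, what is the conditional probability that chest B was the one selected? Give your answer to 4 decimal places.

0.1280

Likelihoods P(X=2 | ·): A: 0.0457504; B: 0.0512; C: 0.274519.
Posterior ∝ prior × likelihood. Numerator for B: 0.29·0.0512 = 0.014848.
Normalizing constant: 0.41·0.0457504 + 0.29·0.0512 + 0.3·0.274519 = 0.115961.
P(B | observation) = 0.014848 / 0.115961 = 0.128043.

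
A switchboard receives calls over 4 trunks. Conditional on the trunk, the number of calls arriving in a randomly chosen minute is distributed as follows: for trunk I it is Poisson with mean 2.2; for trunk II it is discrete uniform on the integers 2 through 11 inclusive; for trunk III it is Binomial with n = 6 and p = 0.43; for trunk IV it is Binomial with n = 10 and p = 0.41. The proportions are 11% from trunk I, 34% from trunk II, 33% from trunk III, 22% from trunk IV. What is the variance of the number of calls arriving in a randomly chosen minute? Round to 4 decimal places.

7.1713

Per component, I: μ=2.2, E[X²]=7.04; II: μ=6.5, E[X²]=50.5; III: μ=2.58, E[X²]=8.127; IV: μ=4.1, E[X²]=19.229.
E[X] = 0.11·2.2 + 0.34·6.5 + 0.33·2.58 + 0.22·4.1 = 4.2054.
E[X²] = 0.11·7.04 + 0.34·50.5 + 0.33·8.127 + 0.22·19.229 = 24.8567.
Var(X) = E[X²] − (E[X])² = 24.8567 − 17.6854 = 7.1713.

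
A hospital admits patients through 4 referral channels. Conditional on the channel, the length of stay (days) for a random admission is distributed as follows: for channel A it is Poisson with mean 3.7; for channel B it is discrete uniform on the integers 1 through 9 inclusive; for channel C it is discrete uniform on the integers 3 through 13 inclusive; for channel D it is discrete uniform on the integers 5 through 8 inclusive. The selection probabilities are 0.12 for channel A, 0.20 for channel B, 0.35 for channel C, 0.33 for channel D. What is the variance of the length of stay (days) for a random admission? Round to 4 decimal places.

7.8558

Per component, A: μ=3.7, E[X²]=17.39; B: μ=5, E[X²]=31.6667; C: μ=8, E[X²]=74; D: μ=6.5, E[X²]=43.5.
E[X] = 0.12·3.7 + 0.2·5 + 0.35·8 + 0.33·6.5 = 6.389.
E[X²] = 0.12·17.39 + 0.2·31.6667 + 0.35·74 + 0.33·43.5 = 48.6751.
Var(X) = E[X²] − (E[X])² = 48.6751 − 40.8193 = 7.85581.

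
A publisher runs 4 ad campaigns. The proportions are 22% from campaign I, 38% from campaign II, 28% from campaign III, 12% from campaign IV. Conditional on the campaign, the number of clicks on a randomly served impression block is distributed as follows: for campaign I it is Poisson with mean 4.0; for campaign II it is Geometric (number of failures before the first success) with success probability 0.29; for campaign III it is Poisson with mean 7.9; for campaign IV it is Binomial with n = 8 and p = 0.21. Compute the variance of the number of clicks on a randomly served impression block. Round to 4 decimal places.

12.2289

Per component, I: μ=4, E[X²]=20; II: μ=2.44828, E[X²]=14.4364; III: μ=7.9, E[X²]=70.31; IV: μ=1.68, E[X²]=4.1496.
E[X] = 0.22·4 + 0.38·2.44828 + 0.28·7.9 + 0.12·1.68 = 4.22394.
E[X²] = 0.22·20 + 0.38·14.4364 + 0.28·70.31 + 0.12·4.1496 = 30.0706.
Var(X) = E[X²] − (E[X])² = 30.0706 − 17.8417 = 12.2289.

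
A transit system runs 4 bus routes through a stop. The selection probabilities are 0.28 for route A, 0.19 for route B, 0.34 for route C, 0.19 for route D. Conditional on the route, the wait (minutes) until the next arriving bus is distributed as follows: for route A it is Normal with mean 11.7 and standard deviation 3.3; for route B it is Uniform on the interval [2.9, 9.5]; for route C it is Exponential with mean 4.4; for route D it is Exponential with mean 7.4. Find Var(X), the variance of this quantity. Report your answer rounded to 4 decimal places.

Per component, A: μ=11.7, E[X²]=147.78; B: μ=6.2, E[X²]=42.07; C: μ=4.4, E[X²]=38.72; D: μ=7.4, E[X²]=109.52.
E[X] = 0.28·11.7 + 0.19·6.2 + 0.34·4.4 + 0.19·7.4 = 7.356.
E[X²] = 0.28·147.78 + 0.19·42.07 + 0.34·38.72 + 0.19·109.52 = 83.3453.
Var(X) = E[X²] − (E[X])² = 83.3453 − 54.1107 = 29.2346.

29.2346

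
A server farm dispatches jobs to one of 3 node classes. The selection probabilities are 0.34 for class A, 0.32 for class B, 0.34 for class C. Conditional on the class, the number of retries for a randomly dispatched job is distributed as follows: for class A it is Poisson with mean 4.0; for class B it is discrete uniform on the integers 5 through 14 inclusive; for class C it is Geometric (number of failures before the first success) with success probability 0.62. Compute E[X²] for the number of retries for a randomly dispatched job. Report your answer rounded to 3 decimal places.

For each component E[X²] = Var + (mean)², giving A: 20; B: 98.5; C: 1.3642.
Overall E[X²] = 0.34·20 + 0.32·98.5 + 0.34·1.3642 = 38.7838.

38.784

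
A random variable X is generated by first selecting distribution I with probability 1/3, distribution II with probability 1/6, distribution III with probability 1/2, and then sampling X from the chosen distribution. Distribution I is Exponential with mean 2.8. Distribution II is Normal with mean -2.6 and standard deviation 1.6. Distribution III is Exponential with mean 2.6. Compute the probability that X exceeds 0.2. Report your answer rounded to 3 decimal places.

0.780

Conditional on each component, P(X > 0.2): I: 0.931063; II: 0.0400592; III: 0.925961.
By total probability, P(X > 0.2) = 0.333333·0.931063 + 0.166667·0.0400592 + 0.5·0.925961 = 0.780011.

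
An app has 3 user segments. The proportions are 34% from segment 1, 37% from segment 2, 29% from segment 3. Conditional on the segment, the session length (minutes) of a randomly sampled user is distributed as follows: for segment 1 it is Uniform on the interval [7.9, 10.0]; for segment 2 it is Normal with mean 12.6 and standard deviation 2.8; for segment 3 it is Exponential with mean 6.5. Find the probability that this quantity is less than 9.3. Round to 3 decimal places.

0.491

Conditional on each segment, P(X < 9.3): 1: 0.666667; 2: 0.119284; 3: 0.760875.
By total probability, P(X < 9.3) = 0.34·0.666667 + 0.37·0.119284 + 0.29·0.760875 = 0.491456.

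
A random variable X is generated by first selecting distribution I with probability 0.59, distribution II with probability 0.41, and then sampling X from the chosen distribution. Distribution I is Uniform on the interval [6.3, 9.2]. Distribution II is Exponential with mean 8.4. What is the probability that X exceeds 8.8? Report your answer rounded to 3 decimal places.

Conditional on each component, P(X > 8.8): I: 0.137931; II: 0.350772.
By total probability, P(X > 8.8) = 0.59·0.137931 + 0.41·0.350772 = 0.225196.

0.225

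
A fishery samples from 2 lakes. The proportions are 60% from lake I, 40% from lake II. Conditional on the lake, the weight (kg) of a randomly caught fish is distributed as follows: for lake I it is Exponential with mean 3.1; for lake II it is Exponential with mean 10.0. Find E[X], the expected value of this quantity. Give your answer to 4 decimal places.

Component means — I: 3.1; II: 10.
E[X] = 0.6·3.1 + 0.4·10 = 5.86.

5.8600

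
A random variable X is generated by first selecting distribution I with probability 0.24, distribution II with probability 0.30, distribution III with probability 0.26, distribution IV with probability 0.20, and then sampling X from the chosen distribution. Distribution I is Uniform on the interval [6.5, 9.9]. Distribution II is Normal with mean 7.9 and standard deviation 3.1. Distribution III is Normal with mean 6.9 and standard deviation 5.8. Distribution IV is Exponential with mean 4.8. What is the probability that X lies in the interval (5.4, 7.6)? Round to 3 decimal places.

0.216

Conditional on each component, P(5.4 < X < 7.6): I: 0.323529; II: 0.251462; III: 0.150068; IV: 0.119363.
By total probability, P(5.4 < X < 7.6) = 0.24·0.323529 + 0.3·0.251462 + 0.26·0.150068 + 0.2·0.119363 = 0.215976.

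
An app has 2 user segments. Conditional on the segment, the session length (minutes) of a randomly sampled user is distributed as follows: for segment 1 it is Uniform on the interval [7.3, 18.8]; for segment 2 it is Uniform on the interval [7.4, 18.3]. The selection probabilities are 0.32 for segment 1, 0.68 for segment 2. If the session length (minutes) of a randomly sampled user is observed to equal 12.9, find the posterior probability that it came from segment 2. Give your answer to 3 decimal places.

Likelihoods f(12.9 | ·): 1: 0.0869565; 2: 0.0917431.
Posterior ∝ prior × likelihood. Numerator for 2: 0.68·0.0917431 = 0.0623853.
Normalizing constant: 0.32·0.0869565 + 0.68·0.0917431 = 0.0902114.
P(2 | observation) = 0.0623853 / 0.0902114 = 0.691546.

0.692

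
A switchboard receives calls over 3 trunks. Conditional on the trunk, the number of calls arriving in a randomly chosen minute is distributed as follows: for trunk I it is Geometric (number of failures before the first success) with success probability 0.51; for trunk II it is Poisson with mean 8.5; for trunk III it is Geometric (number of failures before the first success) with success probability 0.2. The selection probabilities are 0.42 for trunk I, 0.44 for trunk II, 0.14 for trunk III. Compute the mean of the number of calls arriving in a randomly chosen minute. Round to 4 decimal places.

4.7035

Component means — I: 0.960784; II: 8.5; III: 4.
E[X] = 0.42·0.960784 + 0.44·8.5 + 0.14·4 = 4.70353.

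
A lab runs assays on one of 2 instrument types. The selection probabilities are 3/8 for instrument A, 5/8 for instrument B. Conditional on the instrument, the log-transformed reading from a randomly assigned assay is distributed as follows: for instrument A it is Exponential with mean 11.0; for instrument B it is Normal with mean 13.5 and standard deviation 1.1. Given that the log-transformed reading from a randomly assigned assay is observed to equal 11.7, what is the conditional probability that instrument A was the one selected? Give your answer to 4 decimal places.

0.1653

Likelihoods f(11.7 | ·): A: 0.0313817; B: 0.0950748.
Posterior ∝ prior × likelihood. Numerator for A: 0.375·0.0313817 = 0.0117681.
Normalizing constant: 0.375·0.0313817 + 0.625·0.0950748 = 0.0711899.
P(A | observation) = 0.0117681 / 0.0711899 = 0.165306.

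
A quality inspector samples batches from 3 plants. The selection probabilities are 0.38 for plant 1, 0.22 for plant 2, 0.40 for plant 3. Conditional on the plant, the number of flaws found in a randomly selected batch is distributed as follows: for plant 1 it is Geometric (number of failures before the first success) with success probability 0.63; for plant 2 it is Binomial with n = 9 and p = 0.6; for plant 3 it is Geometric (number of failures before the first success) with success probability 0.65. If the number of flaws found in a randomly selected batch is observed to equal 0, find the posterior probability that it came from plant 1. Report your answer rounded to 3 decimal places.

0.479

Likelihoods P(X=0 | ·): 1: 0.63; 2: 0.000262144; 3: 0.65.
Posterior ∝ prior × likelihood. Numerator for 1: 0.38·0.63 = 0.2394.
Normalizing constant: 0.38·0.63 + 0.22·0.000262144 + 0.4·0.65 = 0.499458.
P(1 | observation) = 0.2394 / 0.499458 = 0.47932.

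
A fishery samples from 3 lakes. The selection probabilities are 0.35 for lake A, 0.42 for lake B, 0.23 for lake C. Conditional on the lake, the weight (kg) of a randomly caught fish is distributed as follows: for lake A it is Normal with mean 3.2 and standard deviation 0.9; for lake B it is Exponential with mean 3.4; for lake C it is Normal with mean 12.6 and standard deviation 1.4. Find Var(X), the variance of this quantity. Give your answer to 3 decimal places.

Per component, A: μ=3.2, E[X²]=11.05; B: μ=3.4, E[X²]=23.12; C: μ=12.6, E[X²]=160.72.
E[X] = 0.35·3.2 + 0.42·3.4 + 0.23·12.6 = 5.446.
E[X²] = 0.35·11.05 + 0.42·23.12 + 0.23·160.72 = 50.5435.
Var(X) = E[X²] − (E[X])² = 50.5435 − 29.6589 = 20.8846.

20.885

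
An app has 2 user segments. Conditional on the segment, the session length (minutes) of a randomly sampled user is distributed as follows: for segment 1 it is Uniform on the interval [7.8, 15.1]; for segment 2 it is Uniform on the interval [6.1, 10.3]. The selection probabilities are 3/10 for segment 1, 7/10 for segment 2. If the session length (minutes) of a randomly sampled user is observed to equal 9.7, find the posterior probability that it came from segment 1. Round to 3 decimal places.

Likelihoods f(9.7 | ·): 1: 0.136986; 2: 0.238095.
Posterior ∝ prior × likelihood. Numerator for 1: 0.3·0.136986 = 0.0410959.
Normalizing constant: 0.3·0.136986 + 0.7·0.238095 = 0.207763.
P(1 | observation) = 0.0410959 / 0.207763 = 0.197802.

0.198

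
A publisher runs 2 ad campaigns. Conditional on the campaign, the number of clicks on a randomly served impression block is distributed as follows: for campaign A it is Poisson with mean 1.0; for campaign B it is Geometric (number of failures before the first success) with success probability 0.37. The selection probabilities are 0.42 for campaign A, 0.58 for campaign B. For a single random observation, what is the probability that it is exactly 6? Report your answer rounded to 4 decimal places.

0.0136

Conditional on each campaign, P(X = 6): A: 0.000510944; B: 0.0231337.
By total probability, P(X = 6) = 0.42·0.000510944 + 0.58·0.0231337 = 0.0136321.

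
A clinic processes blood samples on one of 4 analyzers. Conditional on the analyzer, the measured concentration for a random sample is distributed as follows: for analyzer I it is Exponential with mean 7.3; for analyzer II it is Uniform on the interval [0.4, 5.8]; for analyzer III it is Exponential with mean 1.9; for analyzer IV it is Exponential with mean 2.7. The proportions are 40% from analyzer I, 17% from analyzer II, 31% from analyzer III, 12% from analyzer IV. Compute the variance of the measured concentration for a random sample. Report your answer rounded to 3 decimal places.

29.657

Per component, I: μ=7.3, E[X²]=106.58; II: μ=3.1, E[X²]=12.04; III: μ=1.9, E[X²]=7.22; IV: μ=2.7, E[X²]=14.58.
E[X] = 0.4·7.3 + 0.17·3.1 + 0.31·1.9 + 0.12·2.7 = 4.36.
E[X²] = 0.4·106.58 + 0.17·12.04 + 0.31·7.22 + 0.12·14.58 = 48.6666.
Var(X) = E[X²] − (E[X])² = 48.6666 − 19.0096 = 29.657.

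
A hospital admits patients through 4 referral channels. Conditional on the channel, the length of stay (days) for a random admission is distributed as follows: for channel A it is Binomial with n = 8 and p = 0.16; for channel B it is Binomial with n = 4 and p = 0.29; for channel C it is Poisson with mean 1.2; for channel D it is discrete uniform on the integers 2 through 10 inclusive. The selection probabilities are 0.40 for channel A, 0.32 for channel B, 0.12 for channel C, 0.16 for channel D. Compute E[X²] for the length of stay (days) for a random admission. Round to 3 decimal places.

8.923

For each component E[X²] = Var + (mean)², giving A: 2.7136; B: 2.1692; C: 2.64; D: 42.6667.
Overall E[X²] = 0.4·2.7136 + 0.32·2.1692 + 0.12·2.64 + 0.16·42.6667 = 8.92305.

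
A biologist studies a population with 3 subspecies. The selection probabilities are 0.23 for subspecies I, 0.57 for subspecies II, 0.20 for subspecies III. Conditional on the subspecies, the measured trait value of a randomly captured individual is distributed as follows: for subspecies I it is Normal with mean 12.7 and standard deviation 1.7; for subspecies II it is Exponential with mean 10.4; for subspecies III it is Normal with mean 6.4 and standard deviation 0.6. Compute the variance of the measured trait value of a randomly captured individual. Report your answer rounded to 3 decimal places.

66.731

Per component, I: μ=12.7, E[X²]=164.18; II: μ=10.4, E[X²]=216.32; III: μ=6.4, E[X²]=41.32.
E[X] = 0.23·12.7 + 0.57·10.4 + 0.2·6.4 = 10.129.
E[X²] = 0.23·164.18 + 0.57·216.32 + 0.2·41.32 = 169.328.
Var(X) = E[X²] − (E[X])² = 169.328 − 102.597 = 66.7312.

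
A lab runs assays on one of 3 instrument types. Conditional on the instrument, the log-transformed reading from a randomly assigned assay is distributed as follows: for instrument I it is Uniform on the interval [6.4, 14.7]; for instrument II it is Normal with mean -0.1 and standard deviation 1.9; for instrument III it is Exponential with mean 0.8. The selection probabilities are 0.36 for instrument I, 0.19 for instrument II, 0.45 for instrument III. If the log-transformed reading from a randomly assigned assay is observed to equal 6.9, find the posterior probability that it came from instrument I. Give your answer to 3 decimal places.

0.997

Likelihoods f(6.9 | ·): I: 0.120482; II: 0.000236989; III: 0.00022445.
Posterior ∝ prior × likelihood. Numerator for I: 0.36·0.120482 = 0.0433735.
Normalizing constant: 0.36·0.120482 + 0.19·0.000236989 + 0.45·0.00022445 = 0.0435195.
P(I | observation) = 0.0433735 / 0.0435195 = 0.996644.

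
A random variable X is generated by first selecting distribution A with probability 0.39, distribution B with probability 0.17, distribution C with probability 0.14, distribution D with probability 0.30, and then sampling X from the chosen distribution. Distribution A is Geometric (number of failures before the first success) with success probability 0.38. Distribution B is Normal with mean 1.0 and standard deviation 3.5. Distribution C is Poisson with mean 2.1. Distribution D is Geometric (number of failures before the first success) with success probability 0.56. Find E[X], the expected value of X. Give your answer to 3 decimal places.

1.336

Component means — A: 1.63158; B: 1; C: 2.1; D: 0.785714.
E[X] = 0.39·1.63158 + 0.17·1 + 0.14·2.1 + 0.3·0.785714 = 1.33603.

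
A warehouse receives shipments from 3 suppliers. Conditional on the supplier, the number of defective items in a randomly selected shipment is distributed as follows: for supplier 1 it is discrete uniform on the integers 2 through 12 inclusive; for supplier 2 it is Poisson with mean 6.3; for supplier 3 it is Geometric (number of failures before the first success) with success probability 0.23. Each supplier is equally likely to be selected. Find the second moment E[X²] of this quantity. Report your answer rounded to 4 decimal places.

For each component E[X²] = Var + (mean)², giving 1: 59; 2: 45.99; 3: 25.7637.
Overall E[X²] = 0.333333·59 + 0.333333·45.99 + 0.333333·25.7637 = 43.5846.

43.5846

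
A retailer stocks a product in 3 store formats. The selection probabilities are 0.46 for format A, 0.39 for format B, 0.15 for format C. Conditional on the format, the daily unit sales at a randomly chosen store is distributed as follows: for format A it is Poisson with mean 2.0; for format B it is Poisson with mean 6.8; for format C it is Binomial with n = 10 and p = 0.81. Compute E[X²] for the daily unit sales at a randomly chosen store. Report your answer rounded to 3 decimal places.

33.518

For each component E[X²] = Var + (mean)², giving A: 6; B: 53.04; C: 67.149.
Overall E[X²] = 0.46·6 + 0.39·53.04 + 0.15·67.149 = 33.5179.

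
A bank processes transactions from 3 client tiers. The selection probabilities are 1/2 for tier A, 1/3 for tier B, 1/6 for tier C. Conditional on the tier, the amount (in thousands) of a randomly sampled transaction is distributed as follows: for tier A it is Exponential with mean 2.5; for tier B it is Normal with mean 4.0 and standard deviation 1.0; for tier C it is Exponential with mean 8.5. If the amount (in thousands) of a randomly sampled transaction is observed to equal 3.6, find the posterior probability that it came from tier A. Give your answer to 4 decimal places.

Likelihoods f(3.6 | ·): A: 0.0947711; B: 0.36827; C: 0.0770273.
Posterior ∝ prior × likelihood. Numerator for A: 0.5·0.0947711 = 0.0473856.
Normalizing constant: 0.5·0.0947711 + 0.333333·0.36827 + 0.166667·0.0770273 = 0.18298.
P(A | observation) = 0.0473856 / 0.18298 = 0.258966.

0.2590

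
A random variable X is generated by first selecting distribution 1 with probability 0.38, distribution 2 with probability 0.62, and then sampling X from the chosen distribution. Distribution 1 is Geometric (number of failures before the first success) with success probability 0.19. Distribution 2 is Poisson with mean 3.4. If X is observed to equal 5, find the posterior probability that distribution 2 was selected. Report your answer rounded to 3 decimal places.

0.757

Likelihoods P(X=5 | ·): 1: 0.0662489; 2: 0.126361.
Posterior ∝ prior × likelihood. Numerator for 2: 0.62·0.126361 = 0.0783436.
Normalizing constant: 0.38·0.0662489 + 0.62·0.126361 = 0.103518.
P(2 | observation) = 0.0783436 / 0.103518 = 0.75681.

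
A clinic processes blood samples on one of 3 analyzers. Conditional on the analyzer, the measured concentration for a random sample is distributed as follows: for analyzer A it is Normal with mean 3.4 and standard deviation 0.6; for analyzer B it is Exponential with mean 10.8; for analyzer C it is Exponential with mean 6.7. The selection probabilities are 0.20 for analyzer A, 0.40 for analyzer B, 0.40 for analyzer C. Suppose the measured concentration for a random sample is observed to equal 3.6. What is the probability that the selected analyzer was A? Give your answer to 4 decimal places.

0.6719

Likelihoods f(3.6 | ·): A: 0.628972; B: 0.0663455; C: 0.0872113.
Posterior ∝ prior × likelihood. Numerator for A: 0.2·0.628972 = 0.125794.
Normalizing constant: 0.2·0.628972 + 0.4·0.0663455 + 0.4·0.0872113 = 0.187217.
P(A | observation) = 0.125794 / 0.187217 = 0.671917.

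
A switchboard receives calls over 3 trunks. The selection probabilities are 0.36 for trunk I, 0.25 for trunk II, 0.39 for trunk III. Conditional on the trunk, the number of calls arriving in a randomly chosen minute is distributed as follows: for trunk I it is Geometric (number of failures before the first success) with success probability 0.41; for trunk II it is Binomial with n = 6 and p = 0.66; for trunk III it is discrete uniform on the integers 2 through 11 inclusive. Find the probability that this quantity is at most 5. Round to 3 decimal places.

0.730

Conditional on each trunk, P(X ≤ 5): I: 0.957819; II: 0.917346; III: 0.4.
By total probability, P(X ≤ 5) = 0.36·0.957819 + 0.25·0.917346 + 0.39·0.4 = 0.730152.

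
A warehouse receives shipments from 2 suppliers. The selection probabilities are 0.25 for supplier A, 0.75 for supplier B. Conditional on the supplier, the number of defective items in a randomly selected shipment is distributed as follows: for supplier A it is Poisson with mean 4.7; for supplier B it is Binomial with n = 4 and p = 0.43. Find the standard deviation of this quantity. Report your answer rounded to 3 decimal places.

Per component, A: μ=4.7, E[X²]=26.79; B: μ=1.72, E[X²]=3.9388.
E[X] = 0.25·4.7 + 0.75·1.72 = 2.465.
E[X²] = 0.25·26.79 + 0.75·3.9388 = 9.6516.
Var(X) = E[X²] − (E[X])² = 9.6516 − 6.07622 = 3.57538.
SD(X) = √3.57538 = 1.89087.

1.891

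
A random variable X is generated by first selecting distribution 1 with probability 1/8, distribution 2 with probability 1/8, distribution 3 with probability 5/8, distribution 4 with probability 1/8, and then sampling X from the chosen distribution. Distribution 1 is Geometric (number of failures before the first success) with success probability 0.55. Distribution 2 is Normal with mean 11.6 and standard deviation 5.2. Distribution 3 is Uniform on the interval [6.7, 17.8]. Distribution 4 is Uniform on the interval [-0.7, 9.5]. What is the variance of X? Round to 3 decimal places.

28.951

Per component, 1: μ=0.818182, E[X²]=2.15702; 2: μ=11.6, E[X²]=161.6; 3: μ=12.25, E[X²]=160.33; 4: μ=4.4, E[X²]=28.03.
E[X] = 0.125·0.818182 + 0.125·11.6 + 0.625·12.25 + 0.125·4.4 = 9.75852.
E[X²] = 0.125·2.15702 + 0.125·161.6 + 0.625·160.33 + 0.125·28.03 = 124.18.
Var(X) = E[X²] − (E[X])² = 124.18 − 95.2288 = 28.9509.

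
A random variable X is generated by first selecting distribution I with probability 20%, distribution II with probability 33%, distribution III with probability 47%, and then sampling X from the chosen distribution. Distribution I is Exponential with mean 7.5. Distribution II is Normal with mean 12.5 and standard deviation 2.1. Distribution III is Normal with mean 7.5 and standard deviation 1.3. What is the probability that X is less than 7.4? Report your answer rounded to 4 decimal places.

0.3485

Conditional on each component, P(X < 7.4): I: 0.627183; II: 0.00757922; III: 0.469342.
By total probability, P(X < 7.4) = 0.2·0.627183 + 0.33·0.00757922 + 0.47·0.469342 = 0.348529.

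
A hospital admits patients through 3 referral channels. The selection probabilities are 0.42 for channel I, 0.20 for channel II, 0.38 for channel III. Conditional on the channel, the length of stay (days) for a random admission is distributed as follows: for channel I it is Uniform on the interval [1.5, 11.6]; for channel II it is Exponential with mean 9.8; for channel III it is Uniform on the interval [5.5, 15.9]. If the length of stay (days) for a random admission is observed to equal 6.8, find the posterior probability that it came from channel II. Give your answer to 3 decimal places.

0.115

Likelihoods f(6.8 | ·): I: 0.0990099; II: 0.0509832; III: 0.0961538.
Posterior ∝ prior × likelihood. Numerator for II: 0.2·0.0509832 = 0.0101966.
Normalizing constant: 0.42·0.0990099 + 0.2·0.0509832 + 0.38·0.0961538 = 0.0883193.
P(II | observation) = 0.0101966 / 0.0883193 = 0.115452.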